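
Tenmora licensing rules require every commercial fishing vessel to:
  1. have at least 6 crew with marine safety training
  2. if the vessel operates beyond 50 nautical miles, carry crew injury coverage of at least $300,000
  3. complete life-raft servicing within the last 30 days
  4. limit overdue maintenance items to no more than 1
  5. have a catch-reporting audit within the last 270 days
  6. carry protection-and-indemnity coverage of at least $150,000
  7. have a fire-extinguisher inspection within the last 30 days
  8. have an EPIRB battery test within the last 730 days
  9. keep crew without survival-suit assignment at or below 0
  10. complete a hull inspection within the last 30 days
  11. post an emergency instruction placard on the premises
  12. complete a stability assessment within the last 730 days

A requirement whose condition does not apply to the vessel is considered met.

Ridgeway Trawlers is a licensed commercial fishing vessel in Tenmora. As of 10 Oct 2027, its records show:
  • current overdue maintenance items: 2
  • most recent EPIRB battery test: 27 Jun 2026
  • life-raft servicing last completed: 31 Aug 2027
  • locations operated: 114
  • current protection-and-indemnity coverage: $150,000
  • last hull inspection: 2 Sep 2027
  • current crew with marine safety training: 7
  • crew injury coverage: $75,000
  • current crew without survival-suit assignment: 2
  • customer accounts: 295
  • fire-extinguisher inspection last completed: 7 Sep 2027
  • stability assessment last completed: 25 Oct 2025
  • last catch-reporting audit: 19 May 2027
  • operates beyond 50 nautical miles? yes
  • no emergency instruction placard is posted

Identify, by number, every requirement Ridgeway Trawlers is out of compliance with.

2, 3, 4, 7, 9, 10, 11

1. crew with marine safety training 7 ≥ 6 → met
2. condition 'operates beyond 50 nautical miles' holds; crew injury coverage $75,000 < $300,000 → not met
3. life-raft servicing 40 days ago vs limit 30 → not met
4. overdue maintenance items 2 > 1 → not met
5. catch-reporting audit 144 days ago vs limit 270 → met
6. protection-and-indemnity coverage $150,000 ≥ $150,000 → met
7. fire-extinguisher inspection 33 days ago vs limit 30 → not met
8. EPIRB battery test 470 days ago vs limit 730 → met
9. crew without survival-suit assignment 2 > 0 → not met
10. hull inspection 38 days ago vs limit 30 → not met
11. emergency instruction placard absent → not met
12. stability assessment 715 days ago vs limit 730 → met
Not met: 2, 3, 4, 7, 9, 10, 11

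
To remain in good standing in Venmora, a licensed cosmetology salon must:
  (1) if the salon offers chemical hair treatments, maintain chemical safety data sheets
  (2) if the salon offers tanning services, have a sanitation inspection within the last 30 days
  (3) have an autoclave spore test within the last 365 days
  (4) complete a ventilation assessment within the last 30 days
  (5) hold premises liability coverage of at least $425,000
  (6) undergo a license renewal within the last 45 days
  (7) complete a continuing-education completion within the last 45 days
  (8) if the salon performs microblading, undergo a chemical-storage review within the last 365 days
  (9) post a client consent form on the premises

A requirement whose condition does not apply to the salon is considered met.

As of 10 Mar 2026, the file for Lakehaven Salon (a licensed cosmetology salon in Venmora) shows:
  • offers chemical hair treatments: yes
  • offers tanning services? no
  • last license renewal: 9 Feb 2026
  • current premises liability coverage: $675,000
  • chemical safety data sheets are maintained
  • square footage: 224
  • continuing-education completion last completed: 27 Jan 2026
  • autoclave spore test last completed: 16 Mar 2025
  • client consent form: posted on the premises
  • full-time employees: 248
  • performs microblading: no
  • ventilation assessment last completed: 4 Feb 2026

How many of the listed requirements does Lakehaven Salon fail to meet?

1

1. condition 'offers chemical hair treatments' holds; chemical safety data sheets present → met
2. condition 'offers tanning services' does not hold → requirement n/a → met
3. autoclave spore test 359 days ago vs limit 365 → met
4. ventilation assessment 34 days ago vs limit 30 → not met
5. premises liability coverage $675,000 ≥ $425,000 → met
6. license renewal 29 days ago vs limit 45 → met
7. continuing-education completion 42 days ago vs limit 45 → met
8. condition 'performs microblading' does not hold → requirement n/a → met
9. client consent form present → met
Not met: 1 of 9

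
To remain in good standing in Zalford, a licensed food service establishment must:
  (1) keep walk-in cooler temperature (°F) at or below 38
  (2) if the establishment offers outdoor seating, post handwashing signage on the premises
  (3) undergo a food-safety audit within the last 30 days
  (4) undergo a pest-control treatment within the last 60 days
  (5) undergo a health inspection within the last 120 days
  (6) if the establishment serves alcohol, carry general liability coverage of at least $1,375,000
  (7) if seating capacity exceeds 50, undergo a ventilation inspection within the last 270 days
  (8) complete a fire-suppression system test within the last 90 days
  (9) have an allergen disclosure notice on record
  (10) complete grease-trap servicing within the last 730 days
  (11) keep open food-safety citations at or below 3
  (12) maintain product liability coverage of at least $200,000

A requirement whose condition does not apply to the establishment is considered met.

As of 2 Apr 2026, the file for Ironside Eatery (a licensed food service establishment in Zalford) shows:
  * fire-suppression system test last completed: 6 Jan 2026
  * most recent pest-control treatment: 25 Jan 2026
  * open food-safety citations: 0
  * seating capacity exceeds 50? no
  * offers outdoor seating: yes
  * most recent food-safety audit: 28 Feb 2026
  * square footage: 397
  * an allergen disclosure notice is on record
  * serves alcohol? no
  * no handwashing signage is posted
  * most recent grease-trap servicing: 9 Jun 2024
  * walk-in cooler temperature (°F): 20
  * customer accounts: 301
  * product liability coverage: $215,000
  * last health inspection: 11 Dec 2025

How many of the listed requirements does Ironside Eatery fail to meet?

1. walk-in cooler temperature (°F) 20 ≤ 38 → met
2. condition 'offers outdoor seating' holds; handwashing signage absent → not met
3. food-safety audit 33 days ago vs limit 30 → not met
4. pest-control treatment 67 days ago vs limit 60 → not met
5. health inspection 112 days ago vs limit 120 → met
6. condition 'serves alcohol' does not hold → requirement n/a → met
7. condition 'seating capacity exceeds 50' does not hold → requirement n/a → met
8. fire-suppression system test 86 days ago vs limit 90 → met
9. allergen disclosure notice present → met
10. grease-trap servicing 662 days ago vs limit 730 → met
11. open food-safety citations 0 ≤ 3 → met
12. product liability coverage $215,000 ≥ $200,000 → met
Not met: 3 of 12

3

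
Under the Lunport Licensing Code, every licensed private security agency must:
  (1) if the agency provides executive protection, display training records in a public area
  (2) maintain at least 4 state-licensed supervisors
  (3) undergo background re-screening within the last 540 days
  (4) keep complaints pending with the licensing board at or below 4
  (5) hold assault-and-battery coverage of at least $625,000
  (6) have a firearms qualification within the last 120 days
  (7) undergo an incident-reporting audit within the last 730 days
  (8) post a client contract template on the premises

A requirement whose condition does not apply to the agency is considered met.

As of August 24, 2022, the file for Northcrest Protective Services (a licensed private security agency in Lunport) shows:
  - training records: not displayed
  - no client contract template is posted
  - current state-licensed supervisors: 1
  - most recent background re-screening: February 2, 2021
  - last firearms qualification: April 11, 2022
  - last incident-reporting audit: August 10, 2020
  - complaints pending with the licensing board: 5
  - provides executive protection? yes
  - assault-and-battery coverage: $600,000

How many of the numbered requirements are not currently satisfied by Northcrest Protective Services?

1. condition 'provides executive protection' holds; training records absent → not met
2. state-licensed supervisors 1 < 4 → not met
3. background re-screening 568 days ago vs limit 540 → not met
4. complaints pending with the licensing board 5 > 4 → not met
5. assault-and-battery coverage $600,000 < $625,000 → not met
6. firearms qualification 135 days ago vs limit 120 → not met
7. incident-reporting audit 744 days ago vs limit 730 → not met
8. client contract template absent → not met
Not met: 8 of 8

8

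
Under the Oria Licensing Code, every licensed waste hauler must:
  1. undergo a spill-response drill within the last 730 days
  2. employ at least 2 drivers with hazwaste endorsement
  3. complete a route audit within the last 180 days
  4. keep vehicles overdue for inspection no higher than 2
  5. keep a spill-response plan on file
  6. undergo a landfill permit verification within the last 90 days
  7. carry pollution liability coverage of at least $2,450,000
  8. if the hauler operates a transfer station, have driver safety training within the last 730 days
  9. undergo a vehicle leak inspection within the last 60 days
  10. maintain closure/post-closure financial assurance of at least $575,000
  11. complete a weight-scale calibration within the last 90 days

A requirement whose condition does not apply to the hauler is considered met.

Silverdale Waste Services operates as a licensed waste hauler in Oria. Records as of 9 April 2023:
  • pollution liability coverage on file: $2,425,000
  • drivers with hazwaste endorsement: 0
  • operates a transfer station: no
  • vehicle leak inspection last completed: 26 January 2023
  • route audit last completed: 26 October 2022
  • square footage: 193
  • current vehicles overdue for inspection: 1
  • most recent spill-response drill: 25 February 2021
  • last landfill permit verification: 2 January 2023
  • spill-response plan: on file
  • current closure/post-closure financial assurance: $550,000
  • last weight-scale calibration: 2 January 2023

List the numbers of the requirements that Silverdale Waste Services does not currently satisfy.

1. spill-response drill 773 days ago vs limit 730 → not met
2. drivers with hazwaste endorsement 0 < 2 → not met
3. route audit 165 days ago vs limit 180 → met
4. vehicles overdue for inspection 1 ≤ 2 → met
5. spill-response plan present → met
6. landfill permit verification 97 days ago vs limit 90 → not met
7. pollution liability coverage $2,425,000 < $2,450,000 → not met
8. condition 'operates a transfer station' does not hold → requirement n/a → met
9. vehicle leak inspection 73 days ago vs limit 60 → not met
10. closure/post-closure financial assurance $550,000 < $575,000 → not met
11. weight-scale calibration 97 days ago vs limit 90 → not met
Not met: 1, 2, 6, 7, 9, 10, 11

1, 2, 6, 7, 9, 10, 11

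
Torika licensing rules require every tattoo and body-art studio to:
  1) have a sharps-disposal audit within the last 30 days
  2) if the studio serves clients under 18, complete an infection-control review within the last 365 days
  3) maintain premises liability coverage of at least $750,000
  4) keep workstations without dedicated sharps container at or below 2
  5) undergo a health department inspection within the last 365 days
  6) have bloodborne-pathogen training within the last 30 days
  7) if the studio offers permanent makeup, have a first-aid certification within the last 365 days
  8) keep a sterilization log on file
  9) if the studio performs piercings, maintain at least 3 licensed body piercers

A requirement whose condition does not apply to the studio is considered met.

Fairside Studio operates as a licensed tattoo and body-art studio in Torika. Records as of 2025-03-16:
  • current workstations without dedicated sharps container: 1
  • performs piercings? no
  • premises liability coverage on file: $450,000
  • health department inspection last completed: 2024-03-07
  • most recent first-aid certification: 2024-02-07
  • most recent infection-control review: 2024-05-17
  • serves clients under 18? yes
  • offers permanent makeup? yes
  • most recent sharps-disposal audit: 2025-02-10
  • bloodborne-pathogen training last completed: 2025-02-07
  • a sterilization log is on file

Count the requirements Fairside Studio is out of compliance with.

1. sharps-disposal audit 34 days ago vs limit 30 → not met
2. condition 'serves clients under 18' holds; infection-control review 303 days ago vs limit 365 → met
3. premises liability coverage $450,000 < $750,000 → not met
4. workstations without dedicated sharps container 1 ≤ 2 → met
5. health department inspection 374 days ago vs limit 365 → not met
6. bloodborne-pathogen training 37 days ago vs limit 30 → not met
7. condition 'offers permanent makeup' holds; first-aid certification 403 days ago vs limit 365 → not met
8. sterilization log present → met
9. condition 'performs piercings' does not hold → requirement n/a → met
Not met: 5 of 9

5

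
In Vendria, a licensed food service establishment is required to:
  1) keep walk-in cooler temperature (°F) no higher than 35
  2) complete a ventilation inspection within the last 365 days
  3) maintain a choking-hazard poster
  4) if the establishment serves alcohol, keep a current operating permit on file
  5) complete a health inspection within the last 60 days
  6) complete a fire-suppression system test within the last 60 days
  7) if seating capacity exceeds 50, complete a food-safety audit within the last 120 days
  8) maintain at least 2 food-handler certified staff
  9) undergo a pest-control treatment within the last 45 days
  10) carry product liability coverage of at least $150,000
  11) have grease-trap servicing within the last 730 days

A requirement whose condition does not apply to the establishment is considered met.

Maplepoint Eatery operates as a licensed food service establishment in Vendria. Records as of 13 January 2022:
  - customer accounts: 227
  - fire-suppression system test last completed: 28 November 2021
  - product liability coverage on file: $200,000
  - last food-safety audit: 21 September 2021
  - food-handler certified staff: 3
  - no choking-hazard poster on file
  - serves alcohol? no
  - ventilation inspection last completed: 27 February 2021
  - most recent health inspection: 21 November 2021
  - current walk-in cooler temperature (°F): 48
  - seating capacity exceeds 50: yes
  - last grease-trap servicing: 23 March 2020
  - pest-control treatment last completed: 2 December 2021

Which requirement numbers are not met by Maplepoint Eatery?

1. walk-in cooler temperature (°F) 48 > 35 → not met
2. ventilation inspection 320 days ago vs limit 365 → met
3. choking-hazard poster absent → not met
4. condition 'serves alcohol' does not hold → requirement n/a → met
5. health inspection 53 days ago vs limit 60 → met
6. fire-suppression system test 46 days ago vs limit 60 → met
7. condition 'seating capacity exceeds 50' holds; food-safety audit 114 days ago vs limit 120 → met
8. food-handler certified staff 3 ≥ 2 → met
9. pest-control treatment 42 days ago vs limit 45 → met
10. product liability coverage $200,000 ≥ $150,000 → met
11. grease-trap servicing 661 days ago vs limit 730 → met
Not met: 1, 3

1, 3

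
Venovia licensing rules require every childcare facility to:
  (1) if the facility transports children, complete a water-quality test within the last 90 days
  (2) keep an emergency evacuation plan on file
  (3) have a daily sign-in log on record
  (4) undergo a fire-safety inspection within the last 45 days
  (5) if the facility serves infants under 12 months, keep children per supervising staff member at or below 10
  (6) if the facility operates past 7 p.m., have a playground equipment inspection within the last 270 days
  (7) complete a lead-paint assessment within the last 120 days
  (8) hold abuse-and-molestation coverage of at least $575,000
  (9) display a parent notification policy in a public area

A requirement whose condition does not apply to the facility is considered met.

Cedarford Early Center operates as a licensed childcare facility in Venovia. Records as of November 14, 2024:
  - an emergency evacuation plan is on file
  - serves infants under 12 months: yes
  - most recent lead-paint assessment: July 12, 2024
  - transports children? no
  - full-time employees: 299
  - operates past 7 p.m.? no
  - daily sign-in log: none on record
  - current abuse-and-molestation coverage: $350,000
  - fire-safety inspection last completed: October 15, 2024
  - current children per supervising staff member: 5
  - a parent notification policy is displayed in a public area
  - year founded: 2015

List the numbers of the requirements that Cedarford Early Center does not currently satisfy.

3, 7, 8

1. condition 'transports children' does not hold → requirement n/a → met
2. emergency evacuation plan present → met
3. daily sign-in log absent → not met
4. fire-safety inspection 30 days ago vs limit 45 → met
5. condition 'serves infants under 12 months' holds; children per supervising staff member 5 ≤ 10 → met
6. condition 'operates past 7 p.m.' does not hold → requirement n/a → met
7. lead-paint assessment 125 days ago vs limit 120 → not met
8. abuse-and-molestation coverage $350,000 < $575,000 → not met
9. parent notification policy present → met
Not met: 3, 7, 8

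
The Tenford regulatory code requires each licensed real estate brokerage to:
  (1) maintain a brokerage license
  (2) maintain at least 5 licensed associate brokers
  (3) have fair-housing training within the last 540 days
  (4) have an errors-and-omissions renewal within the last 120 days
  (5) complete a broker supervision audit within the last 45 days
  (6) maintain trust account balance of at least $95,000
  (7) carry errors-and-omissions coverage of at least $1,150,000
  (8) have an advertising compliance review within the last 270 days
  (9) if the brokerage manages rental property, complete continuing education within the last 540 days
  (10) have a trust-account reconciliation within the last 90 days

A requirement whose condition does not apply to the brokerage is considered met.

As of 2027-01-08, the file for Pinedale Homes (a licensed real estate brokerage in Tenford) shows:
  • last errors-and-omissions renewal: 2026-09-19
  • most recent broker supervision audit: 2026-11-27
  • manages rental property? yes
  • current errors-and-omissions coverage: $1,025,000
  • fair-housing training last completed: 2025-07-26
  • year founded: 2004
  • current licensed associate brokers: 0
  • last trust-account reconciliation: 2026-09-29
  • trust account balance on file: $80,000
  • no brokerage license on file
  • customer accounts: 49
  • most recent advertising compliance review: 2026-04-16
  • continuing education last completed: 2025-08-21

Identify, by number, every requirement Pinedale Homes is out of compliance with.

1, 2, 6, 7, 10

1. brokerage license absent → not met
2. licensed associate brokers 0 < 5 → not met
3. fair-housing training 531 days ago vs limit 540 → met
4. errors-and-omissions renewal 111 days ago vs limit 120 → met
5. broker supervision audit 42 days ago vs limit 45 → met
6. trust account balance $80,000 < $95,000 → not met
7. errors-and-omissions coverage $1,025,000 < $1,150,000 → not met
8. advertising compliance review 267 days ago vs limit 270 → met
9. condition 'manages rental property' holds; continuing education 505 days ago vs limit 540 → met
10. trust-account reconciliation 101 days ago vs limit 90 → not met
Not met: 1, 2, 6, 7, 10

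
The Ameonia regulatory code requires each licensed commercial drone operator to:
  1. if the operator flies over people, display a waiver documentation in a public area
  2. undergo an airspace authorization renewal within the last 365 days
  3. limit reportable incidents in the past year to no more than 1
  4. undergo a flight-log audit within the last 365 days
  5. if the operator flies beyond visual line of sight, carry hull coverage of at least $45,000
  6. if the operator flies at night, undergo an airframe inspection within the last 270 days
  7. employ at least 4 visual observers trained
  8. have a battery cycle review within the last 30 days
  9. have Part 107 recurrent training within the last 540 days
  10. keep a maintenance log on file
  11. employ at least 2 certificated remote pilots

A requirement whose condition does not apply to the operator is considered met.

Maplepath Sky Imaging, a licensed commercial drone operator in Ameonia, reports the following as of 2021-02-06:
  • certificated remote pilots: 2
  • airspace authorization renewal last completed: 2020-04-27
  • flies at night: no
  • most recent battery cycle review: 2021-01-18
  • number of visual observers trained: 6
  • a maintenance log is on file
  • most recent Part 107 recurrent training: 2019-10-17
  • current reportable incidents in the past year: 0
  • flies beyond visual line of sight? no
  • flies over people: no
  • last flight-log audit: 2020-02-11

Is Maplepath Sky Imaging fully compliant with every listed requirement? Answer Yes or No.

Yes

1. condition 'flies over people' does not hold → requirement n/a → met
2. airspace authorization renewal 285 days ago vs limit 365 → met
3. reportable incidents in the past year 0 ≤ 1 → met
4. flight-log audit 361 days ago vs limit 365 → met
5. condition 'flies beyond visual line of sight' does not hold → requirement n/a → met
6. condition 'flies at night' does not hold → requirement n/a → met
7. visual observers trained 6 ≥ 4 → met
8. battery cycle review 19 days ago vs limit 30 → met
9. Part 107 recurrent training 478 days ago vs limit 540 → met
10. maintenance log present → met
11. certificated remote pilots 2 ≥ 2 → met
All met.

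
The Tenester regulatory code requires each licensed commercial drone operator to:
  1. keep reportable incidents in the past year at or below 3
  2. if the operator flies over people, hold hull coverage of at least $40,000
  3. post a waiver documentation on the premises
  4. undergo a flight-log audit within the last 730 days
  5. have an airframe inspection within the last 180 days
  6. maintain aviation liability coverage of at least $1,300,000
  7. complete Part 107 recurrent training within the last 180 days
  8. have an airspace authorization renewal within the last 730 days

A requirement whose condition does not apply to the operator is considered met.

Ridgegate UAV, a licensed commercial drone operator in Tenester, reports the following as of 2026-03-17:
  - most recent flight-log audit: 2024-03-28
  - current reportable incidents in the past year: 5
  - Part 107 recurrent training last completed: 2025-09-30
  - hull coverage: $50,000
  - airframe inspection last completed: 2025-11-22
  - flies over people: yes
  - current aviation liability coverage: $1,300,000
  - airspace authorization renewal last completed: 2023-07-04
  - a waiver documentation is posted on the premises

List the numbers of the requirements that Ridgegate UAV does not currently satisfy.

1. reportable incidents in the past year 5 > 3 → not met
2. condition 'flies over people' holds; hull coverage $50,000 ≥ $40,000 → met
3. waiver documentation present → met
4. flight-log audit 719 days ago vs limit 730 → met
5. airframe inspection 115 days ago vs limit 180 → met
6. aviation liability coverage $1,300,000 ≥ $1,300,000 → met
7. Part 107 recurrent training 168 days ago vs limit 180 → met
8. airspace authorization renewal 987 days ago vs limit 730 → not met
Not met: 1, 8

1, 8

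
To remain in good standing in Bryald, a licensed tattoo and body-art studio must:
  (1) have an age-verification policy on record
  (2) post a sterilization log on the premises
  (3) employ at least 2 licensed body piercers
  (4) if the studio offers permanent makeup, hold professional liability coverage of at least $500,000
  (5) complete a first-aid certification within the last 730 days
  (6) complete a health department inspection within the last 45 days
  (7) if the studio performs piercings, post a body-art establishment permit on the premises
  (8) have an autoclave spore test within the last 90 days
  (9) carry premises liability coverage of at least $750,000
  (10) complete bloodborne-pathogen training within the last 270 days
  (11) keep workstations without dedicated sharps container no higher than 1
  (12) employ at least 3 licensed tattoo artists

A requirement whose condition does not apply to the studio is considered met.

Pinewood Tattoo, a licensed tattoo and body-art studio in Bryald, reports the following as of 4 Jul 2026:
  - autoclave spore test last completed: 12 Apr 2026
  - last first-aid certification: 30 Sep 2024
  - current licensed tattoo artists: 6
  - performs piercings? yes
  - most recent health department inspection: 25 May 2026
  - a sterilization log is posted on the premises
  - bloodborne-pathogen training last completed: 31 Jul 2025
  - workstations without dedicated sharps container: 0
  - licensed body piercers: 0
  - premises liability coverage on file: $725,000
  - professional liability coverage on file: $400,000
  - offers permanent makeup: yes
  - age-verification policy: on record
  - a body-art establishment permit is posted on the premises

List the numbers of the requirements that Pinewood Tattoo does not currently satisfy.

1. age-verification policy present → met
2. sterilization log present → met
3. licensed body piercers 0 < 2 → not met
4. condition 'offers permanent makeup' holds; professional liability coverage $400,000 < $500,000 → not met
5. first-aid certification 642 days ago vs limit 730 → met
6. health department inspection 40 days ago vs limit 45 → met
7. condition 'performs piercings' holds; body-art establishment permit present → met
8. autoclave spore test 83 days ago vs limit 90 → met
9. premises liability coverage $725,000 < $750,000 → not met
10. bloodborne-pathogen training 338 days ago vs limit 270 → not met
11. workstations without dedicated sharps container 0 ≤ 1 → met
12. licensed tattoo artists 6 ≥ 3 → met
Not met: 3, 4, 9, 10

3, 4, 9, 10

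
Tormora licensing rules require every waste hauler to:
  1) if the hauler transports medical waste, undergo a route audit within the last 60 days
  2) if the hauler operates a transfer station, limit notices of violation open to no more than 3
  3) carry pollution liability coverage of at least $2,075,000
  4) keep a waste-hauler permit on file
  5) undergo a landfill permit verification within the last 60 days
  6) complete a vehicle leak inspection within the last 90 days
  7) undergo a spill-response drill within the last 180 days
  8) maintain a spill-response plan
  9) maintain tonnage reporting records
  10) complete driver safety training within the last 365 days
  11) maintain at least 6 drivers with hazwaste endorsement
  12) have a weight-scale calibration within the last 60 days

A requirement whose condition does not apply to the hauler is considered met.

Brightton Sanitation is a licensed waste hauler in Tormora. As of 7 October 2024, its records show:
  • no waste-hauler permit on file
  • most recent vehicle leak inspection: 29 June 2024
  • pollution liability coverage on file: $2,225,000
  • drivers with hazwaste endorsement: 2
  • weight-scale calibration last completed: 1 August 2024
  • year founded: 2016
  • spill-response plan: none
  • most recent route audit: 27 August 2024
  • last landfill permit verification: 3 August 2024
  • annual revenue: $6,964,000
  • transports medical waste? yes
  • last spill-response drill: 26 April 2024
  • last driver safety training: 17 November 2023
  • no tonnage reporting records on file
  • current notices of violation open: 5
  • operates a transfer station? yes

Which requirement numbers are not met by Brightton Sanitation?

2, 4, 5, 6, 8, 9, 11, 12

1. condition 'transports medical waste' holds; route audit 41 days ago vs limit 60 → met
2. condition 'operates a transfer station' holds; notices of violation open 5 > 3 → not met
3. pollution liability coverage $2,225,000 ≥ $2,075,000 → met
4. waste-hauler permit absent → not met
5. landfill permit verification 65 days ago vs limit 60 → not met
6. vehicle leak inspection 100 days ago vs limit 90 → not met
7. spill-response drill 164 days ago vs limit 180 → met
8. spill-response plan absent → not met
9. tonnage reporting records absent → not met
10. driver safety training 325 days ago vs limit 365 → met
11. drivers with hazwaste endorsement 2 < 6 → not met
12. weight-scale calibration 67 days ago vs limit 60 → not met
Not met: 2, 4, 5, 6, 8, 9, 11, 12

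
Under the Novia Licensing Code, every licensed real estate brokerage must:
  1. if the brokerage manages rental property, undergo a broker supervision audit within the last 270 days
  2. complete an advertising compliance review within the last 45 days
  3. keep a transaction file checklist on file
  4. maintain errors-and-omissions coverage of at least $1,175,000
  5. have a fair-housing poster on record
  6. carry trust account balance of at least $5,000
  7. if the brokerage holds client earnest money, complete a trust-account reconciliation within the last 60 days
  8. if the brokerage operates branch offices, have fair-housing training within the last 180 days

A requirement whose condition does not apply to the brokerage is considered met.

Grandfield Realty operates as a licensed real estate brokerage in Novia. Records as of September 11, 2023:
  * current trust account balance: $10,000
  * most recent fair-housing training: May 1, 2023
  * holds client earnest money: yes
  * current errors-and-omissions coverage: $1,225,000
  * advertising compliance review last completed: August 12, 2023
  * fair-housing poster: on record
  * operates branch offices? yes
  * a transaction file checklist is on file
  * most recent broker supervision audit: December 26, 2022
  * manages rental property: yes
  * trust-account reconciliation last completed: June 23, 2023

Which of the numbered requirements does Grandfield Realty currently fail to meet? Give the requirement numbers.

7

1. condition 'manages rental property' holds; broker supervision audit 259 days ago vs limit 270 → met
2. advertising compliance review 30 days ago vs limit 45 → met
3. transaction file checklist present → met
4. errors-and-omissions coverage $1,225,000 ≥ $1,175,000 → met
5. fair-housing poster present → met
6. trust account balance $10,000 ≥ $5,000 → met
7. condition 'holds client earnest money' holds; trust-account reconciliation 80 days ago vs limit 60 → not met
8. condition 'operates branch offices' holds; fair-housing training 133 days ago vs limit 180 → met
Not met: 7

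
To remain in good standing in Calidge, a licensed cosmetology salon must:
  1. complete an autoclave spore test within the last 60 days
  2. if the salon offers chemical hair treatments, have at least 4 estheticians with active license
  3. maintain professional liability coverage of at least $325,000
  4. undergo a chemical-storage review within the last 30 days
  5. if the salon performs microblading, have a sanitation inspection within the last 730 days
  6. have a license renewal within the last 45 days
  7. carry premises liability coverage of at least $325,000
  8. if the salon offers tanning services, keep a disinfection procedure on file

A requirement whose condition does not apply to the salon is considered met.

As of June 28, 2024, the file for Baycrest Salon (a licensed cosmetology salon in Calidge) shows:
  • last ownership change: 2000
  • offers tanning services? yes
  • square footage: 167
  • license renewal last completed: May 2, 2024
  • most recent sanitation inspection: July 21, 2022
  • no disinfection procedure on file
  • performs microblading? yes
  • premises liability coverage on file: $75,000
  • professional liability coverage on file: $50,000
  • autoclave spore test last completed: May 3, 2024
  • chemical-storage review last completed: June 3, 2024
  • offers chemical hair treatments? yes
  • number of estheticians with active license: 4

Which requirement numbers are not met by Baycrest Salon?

1. autoclave spore test 56 days ago vs limit 60 → met
2. condition 'offers chemical hair treatments' holds; estheticians with active license 4 ≥ 4 → met
3. professional liability coverage $50,000 < $325,000 → not met
4. chemical-storage review 25 days ago vs limit 30 → met
5. condition 'performs microblading' holds; sanitation inspection 708 days ago vs limit 730 → met
6. license renewal 57 days ago vs limit 45 → not met
7. premises liability coverage $75,000 < $325,000 → not met
8. condition 'offers tanning services' holds; disinfection procedure absent → not met
Not met: 3, 6, 7, 8

3, 6, 7, 8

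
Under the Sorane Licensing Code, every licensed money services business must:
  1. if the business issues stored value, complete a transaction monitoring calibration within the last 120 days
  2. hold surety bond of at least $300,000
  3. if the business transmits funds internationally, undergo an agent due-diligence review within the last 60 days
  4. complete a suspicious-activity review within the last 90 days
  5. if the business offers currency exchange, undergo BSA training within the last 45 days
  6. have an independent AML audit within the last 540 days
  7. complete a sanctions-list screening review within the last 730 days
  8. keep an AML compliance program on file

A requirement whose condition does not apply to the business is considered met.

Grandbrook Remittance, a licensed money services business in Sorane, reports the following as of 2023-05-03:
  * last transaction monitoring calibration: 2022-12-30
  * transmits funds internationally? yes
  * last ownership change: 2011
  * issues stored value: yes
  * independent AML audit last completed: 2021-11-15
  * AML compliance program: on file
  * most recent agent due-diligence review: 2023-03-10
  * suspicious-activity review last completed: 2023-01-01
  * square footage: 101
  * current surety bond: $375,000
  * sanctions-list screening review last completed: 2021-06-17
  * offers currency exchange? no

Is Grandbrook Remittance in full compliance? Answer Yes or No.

No

1. condition 'issues stored value' holds; transaction monitoring calibration 124 days ago vs limit 120 → not met
2. surety bond $375,000 ≥ $300,000 → met
3. condition 'transmits funds internationally' holds; agent due-diligence review 54 days ago vs limit 60 → met
4. suspicious-activity review 122 days ago vs limit 90 → not met
5. condition 'offers currency exchange' does not hold → requirement n/a → met
6. independent AML audit 534 days ago vs limit 540 → met
7. sanctions-list screening review 685 days ago vs limit 730 → met
8. AML compliance program present → met
Not met: 1, 4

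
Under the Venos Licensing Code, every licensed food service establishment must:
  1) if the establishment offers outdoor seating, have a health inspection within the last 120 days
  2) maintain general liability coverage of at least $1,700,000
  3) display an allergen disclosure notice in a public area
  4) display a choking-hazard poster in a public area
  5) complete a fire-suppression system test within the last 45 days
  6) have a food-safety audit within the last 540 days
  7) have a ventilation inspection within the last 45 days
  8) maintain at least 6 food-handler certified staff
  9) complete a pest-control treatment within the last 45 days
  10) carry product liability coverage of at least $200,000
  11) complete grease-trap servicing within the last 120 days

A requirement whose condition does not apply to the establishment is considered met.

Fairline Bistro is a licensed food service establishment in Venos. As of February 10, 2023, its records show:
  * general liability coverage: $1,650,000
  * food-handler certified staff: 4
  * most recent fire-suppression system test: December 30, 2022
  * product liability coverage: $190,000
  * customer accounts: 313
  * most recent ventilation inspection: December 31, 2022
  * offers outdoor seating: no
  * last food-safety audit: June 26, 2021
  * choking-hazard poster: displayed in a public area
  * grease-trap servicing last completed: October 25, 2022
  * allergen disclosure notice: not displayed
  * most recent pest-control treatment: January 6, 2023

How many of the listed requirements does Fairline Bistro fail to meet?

5

1. condition 'offers outdoor seating' does not hold → requirement n/a → met
2. general liability coverage $1,650,000 < $1,700,000 → not met
3. allergen disclosure notice absent → not met
4. choking-hazard poster present → met
5. fire-suppression system test 42 days ago vs limit 45 → met
6. food-safety audit 594 days ago vs limit 540 → not met
7. ventilation inspection 41 days ago vs limit 45 → met
8. food-handler certified staff 4 < 6 → not met
9. pest-control treatment 35 days ago vs limit 45 → met
10. product liability coverage $190,000 < $200,000 → not met
11. grease-trap servicing 108 days ago vs limit 120 → met
Not met: 5 of 11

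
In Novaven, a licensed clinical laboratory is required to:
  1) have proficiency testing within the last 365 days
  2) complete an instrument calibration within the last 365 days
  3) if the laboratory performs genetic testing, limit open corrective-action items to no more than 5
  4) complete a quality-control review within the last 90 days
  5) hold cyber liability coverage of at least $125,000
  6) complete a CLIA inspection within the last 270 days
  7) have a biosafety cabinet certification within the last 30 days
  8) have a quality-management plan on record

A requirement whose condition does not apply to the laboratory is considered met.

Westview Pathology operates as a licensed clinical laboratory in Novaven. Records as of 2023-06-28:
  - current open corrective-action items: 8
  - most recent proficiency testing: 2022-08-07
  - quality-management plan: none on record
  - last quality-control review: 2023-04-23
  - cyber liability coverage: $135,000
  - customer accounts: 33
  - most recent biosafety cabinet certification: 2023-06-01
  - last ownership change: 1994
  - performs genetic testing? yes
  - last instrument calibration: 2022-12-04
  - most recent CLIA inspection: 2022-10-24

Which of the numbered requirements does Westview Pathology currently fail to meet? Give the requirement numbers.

3, 8

1. proficiency testing 325 days ago vs limit 365 → met
2. instrument calibration 206 days ago vs limit 365 → met
3. condition 'performs genetic testing' holds; open corrective-action items 8 > 5 → not met
4. quality-control review 66 days ago vs limit 90 → met
5. cyber liability coverage $135,000 ≥ $125,000 → met
6. CLIA inspection 247 days ago vs limit 270 → met
7. biosafety cabinet certification 27 days ago vs limit 30 → met
8. quality-management plan absent → not met
Not met: 3, 8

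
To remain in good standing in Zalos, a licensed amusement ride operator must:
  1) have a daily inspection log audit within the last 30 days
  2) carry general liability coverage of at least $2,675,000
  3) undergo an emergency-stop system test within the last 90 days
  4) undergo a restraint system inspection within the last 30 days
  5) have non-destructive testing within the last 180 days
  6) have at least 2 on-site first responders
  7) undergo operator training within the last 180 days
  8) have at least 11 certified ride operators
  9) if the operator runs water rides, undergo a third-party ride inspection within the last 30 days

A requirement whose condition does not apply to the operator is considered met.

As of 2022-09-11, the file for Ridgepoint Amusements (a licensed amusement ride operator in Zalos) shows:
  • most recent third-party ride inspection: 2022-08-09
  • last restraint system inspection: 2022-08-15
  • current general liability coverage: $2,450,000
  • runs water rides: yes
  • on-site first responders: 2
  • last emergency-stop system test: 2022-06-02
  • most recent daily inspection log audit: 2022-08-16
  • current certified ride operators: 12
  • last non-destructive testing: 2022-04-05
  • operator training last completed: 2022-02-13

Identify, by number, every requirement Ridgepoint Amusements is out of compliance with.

2, 3, 7, 9

1. daily inspection log audit 26 days ago vs limit 30 → met
2. general liability coverage $2,450,000 < $2,675,000 → not met
3. emergency-stop system test 101 days ago vs limit 90 → not met
4. restraint system inspection 27 days ago vs limit 30 → met
5. non-destructive testing 159 days ago vs limit 180 → met
6. on-site first responders 2 ≥ 2 → met
7. operator training 210 days ago vs limit 180 → not met
8. certified ride operators 12 ≥ 11 → met
9. condition 'runs water rides' holds; third-party ride inspection 33 days ago vs limit 30 → not met
Not met: 2, 3, 7, 9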